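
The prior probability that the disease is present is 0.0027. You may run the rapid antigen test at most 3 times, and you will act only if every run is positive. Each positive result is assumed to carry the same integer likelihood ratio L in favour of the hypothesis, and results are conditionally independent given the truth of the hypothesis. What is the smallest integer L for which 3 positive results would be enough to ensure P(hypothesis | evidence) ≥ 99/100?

34

Prior odds = 0.0027/0.9973 = 27/9973.
Target odds = 0.99/0.01 = 99.
Need L³ ≥ 99 ÷ (27/9973) = 109703/3.
33³ = 35937 < 109703/3 ≤ 39304 = 34³, so L = 34.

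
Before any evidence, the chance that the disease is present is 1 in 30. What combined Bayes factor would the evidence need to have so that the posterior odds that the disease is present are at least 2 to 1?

Prior odds = (1/30)/(29/30) = 1/29.
Target odds = 2.
Required Bayes factor = 2 ÷ (1/29) = 58.

58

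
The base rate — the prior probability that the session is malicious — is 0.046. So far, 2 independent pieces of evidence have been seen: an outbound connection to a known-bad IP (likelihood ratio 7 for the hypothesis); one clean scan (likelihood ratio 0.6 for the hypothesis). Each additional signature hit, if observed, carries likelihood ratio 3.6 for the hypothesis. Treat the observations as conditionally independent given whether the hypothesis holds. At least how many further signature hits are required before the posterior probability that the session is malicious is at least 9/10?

3

Prior odds = 0.046/0.954 = 23/477.
Combined Bayes factor of the evidence already in hand = 7 × 0.6 = 4.2.
Odds after that evidence = (23/477) × 4.2 = 161/795.
Target odds = 0.9/0.1 = 9.
Need 3.6ⁿ ≥ 9 ÷ (161/795) = 7155/161.
3.6² = 12.96 falls short of 7155/161 but 3.6³ = 46.656 reaches it, so n = 3.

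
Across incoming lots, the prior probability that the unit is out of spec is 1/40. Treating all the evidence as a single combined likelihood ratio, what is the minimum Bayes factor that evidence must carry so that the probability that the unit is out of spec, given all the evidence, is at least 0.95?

Prior odds = 0.025/0.975 = 1/39.
Target odds = 0.95/0.05 = 19.
Required Bayes factor = 19 ÷ (1/39) = 741.

741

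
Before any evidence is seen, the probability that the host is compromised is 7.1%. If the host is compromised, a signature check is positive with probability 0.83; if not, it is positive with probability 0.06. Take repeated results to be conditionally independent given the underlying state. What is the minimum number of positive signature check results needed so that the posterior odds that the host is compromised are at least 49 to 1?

3

Prior odds = 0.071/0.929 = 71/929.
Likelihood ratio of a positive = 0.83/0.06 = 83/6.
Target odds = 49.
Need (71/929) × (83/6)ⁿ ≥ 49, i.e. (83/6)ⁿ ≥ 45521/71.
(83/6)² = 6889/36 falls short of 45521/71 but (83/6)³ = 571787/216 reaches it, so n = 3.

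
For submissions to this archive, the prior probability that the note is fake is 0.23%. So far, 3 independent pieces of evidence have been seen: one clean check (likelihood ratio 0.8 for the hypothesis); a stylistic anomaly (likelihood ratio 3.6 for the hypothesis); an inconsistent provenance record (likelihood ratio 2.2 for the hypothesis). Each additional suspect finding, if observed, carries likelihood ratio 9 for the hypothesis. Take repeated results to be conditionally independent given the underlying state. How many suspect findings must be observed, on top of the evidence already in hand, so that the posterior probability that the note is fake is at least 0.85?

Prior odds = 0.0023/0.9977 = 23/9977.
Combined Bayes factor of the evidence already in hand = 0.8 × 3.6 × 2.2 = 6.336.
Odds after that evidence = (23/9977) × 6.336 = 1656/113375.
Target odds = 0.85/0.15 = 17/3.
Need 9ⁿ ≥ 17/3 ÷ (1656/113375) = 1927375/4968.
9² = 81 falls short of 1927375/4968 but 9³ = 729 reaches it, so n = 3.

3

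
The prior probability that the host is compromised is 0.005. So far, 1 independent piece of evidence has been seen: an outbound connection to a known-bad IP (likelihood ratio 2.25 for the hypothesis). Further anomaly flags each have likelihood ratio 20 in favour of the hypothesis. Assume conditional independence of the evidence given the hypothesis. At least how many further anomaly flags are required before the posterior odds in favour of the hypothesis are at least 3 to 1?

Prior odds = 0.005/0.995 = 1/199.
Bayes factor of the evidence already in hand = 2.25.
Odds after that evidence = (1/199) × 2.25 = 9/796.
Target odds = 3.
Need 20ⁿ ≥ 3 ÷ (9/796) = 796/3.
20¹ = 20 falls short of 796/3 but 20² = 400 reaches it, so n = 2.

2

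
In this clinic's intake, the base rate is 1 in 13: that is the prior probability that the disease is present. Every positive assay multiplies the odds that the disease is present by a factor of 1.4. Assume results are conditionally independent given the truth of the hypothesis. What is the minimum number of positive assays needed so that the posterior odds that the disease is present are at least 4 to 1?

Prior odds: (1/13) ÷ (12/13) = 1/12.
Likelihood ratio per positive assay = 1.4.
Target odds = 4.
Require 1.4ⁿ ≥ 4 ÷ (1/12) = 48.
1.4¹¹ ≈40.4957 falls short of 48 but 1.4¹² ≈56.6939 reaches it, so n = 12.

12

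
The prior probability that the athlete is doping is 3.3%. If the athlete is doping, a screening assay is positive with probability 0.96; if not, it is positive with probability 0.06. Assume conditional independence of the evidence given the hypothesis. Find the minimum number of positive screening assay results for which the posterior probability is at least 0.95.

Prior odds: 0.033 ÷ 0.967 = 33/967.
Likelihood ratio of a positive = 0.96/0.06 = 16.
Target posterior odds = 0.95/0.05 = 19.
Need (33/967) × 16ⁿ ≥ 19, i.e. 16ⁿ ≥ 18373/33.
16² = 256 falls short of 18373/33 but 16³ = 4096 reaches it, so n = 3.

3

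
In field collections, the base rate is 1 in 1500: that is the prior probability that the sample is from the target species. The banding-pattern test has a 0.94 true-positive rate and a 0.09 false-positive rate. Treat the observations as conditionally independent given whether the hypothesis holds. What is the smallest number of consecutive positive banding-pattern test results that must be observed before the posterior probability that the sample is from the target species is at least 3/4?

Prior odds = (1/1500)/(1499/1500) = 1/1499.
Likelihood ratio of a positive result = 0.94/0.09 = 94/9.
Target posterior odds = 0.75/0.25 = 3.
Require (94/9)ⁿ ≥ 3 ÷ (1/1499) = 4497.
(94/9)³ = 830584/729 falls short of 4497 but (94/9)⁴ = 78074896/6561 reaches it, so n = 4.

4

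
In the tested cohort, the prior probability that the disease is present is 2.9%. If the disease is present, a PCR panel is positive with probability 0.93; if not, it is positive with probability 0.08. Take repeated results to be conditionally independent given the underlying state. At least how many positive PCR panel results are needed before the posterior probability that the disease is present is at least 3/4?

2

Prior odds: 0.029 ÷ 0.971 = 29/971.
Likelihood ratio of a positive = 0.93/0.08 = 11.625.
Target odds: 0.75 ÷ 0.25 = 3.
Require 11.625ⁿ ≥ 3 ÷ (29/971) = 2913/29.
11.625¹ = 11.625 falls short of 2913/29 but 11.625² = 135.140625 reaches it, so n = 2.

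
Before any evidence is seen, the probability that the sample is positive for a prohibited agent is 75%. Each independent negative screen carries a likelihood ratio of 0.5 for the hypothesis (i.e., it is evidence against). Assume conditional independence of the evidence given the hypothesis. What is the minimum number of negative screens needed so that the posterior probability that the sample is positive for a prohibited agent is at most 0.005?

Prior odds: 0.75 ÷ 0.25 = 3.
Likelihood ratio per negative screen = 0.5.
Target posterior odds = 0.005/0.995 = 1/199.
Need 3 × 0.5ⁿ ≤ 1/199, i.e. 0.5ⁿ ≤ 1/597.
0.5⁹ = 0.001953125 is still above 1/597 but 0.5¹⁰ = 1/1024 is at or below it, so n = 10.

10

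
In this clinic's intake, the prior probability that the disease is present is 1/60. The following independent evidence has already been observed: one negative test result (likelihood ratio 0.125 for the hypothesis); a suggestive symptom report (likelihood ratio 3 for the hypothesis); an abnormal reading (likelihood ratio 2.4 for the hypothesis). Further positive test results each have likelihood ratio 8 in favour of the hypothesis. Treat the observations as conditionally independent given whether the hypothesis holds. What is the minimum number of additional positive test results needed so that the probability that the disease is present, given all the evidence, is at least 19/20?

4

Prior odds = (1/60)/(59/60) = 1/59.
Combined Bayes factor of the evidence already in hand = 0.125 × 3 × 2.4 = 0.9.
Odds after that evidence = (1/59) × 0.9 = 9/590.
Target odds = 0.95/0.05 = 19.
Need 8ⁿ ≥ 19 ÷ (9/590) = 11210/9.
8³ = 512 falls short of 11210/9 but 8⁴ = 4096 reaches it, so n = 4.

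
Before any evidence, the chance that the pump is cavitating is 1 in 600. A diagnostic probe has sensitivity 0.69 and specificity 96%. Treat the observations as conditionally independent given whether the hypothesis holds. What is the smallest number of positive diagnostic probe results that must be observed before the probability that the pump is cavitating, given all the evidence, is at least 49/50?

Prior odds: (1/600) ÷ (599/600) = 1/599.
False-positive rate = 1 − 0.96 = 0.04; likelihood ratio of a positive = 0.69/0.04 = 17.25.
Target odds: 0.98 ÷ 0.02 = 49.
Need (1/599) × 17.25ⁿ ≥ 49, i.e. 17.25ⁿ ≥ 29351.
17.25³ = 5132.953125 falls short of 29351 but 17.25⁴ = 22667121/256 reaches it, so n = 4.

4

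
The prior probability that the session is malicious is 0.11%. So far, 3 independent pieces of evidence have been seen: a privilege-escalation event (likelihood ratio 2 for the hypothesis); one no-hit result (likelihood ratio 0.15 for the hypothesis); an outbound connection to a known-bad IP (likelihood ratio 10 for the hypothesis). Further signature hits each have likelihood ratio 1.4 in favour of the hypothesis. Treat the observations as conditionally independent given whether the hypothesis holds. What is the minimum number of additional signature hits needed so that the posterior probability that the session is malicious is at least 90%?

Prior odds = 0.0011/0.9989 = 11/9989.
Combined Bayes factor of the evidence already in hand = 2 × 0.15 × 10 = 3.
Odds after that evidence = (11/9989) × 3 = 33/9989.
Target odds = 0.9/0.1 = 9.
Need 1.4ⁿ ≥ 9 ÷ (33/9989) = 29967/11.
1.4²³ ≈2295.86 falls short of 29967/11 but 1.4²⁴ ≈3214.2 reaches it, so n = 24.

24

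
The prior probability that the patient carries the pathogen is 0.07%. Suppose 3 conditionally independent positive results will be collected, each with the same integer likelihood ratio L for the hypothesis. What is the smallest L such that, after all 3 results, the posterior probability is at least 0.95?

Prior odds = 0.0007/0.9993 = 7/9993.
Target odds = 0.95/0.05 = 19.
Need L³ ≥ 19 ÷ (7/9993) = 189867/7.
30³ = 27000 < 189867/7 ≤ 29791 = 31³, so L = 31.

31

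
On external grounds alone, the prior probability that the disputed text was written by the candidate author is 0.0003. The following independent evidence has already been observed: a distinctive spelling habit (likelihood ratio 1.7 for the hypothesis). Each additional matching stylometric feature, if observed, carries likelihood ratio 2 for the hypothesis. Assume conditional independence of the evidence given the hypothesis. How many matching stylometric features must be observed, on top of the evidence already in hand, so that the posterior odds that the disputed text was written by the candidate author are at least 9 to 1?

15

Prior odds = 0.0003/0.9997 = 3/9997.
Bayes factor of the evidence already in hand = 1.7.
Odds after that evidence = (3/9997) × 1.7 = 51/99970.
Target odds = 9.
Need 2ⁿ ≥ 9 ÷ (51/99970) = 299910/17.
2¹⁴ = 16384 falls short of 299910/17 but 2¹⁵ = 32768 reaches it, so n = 15.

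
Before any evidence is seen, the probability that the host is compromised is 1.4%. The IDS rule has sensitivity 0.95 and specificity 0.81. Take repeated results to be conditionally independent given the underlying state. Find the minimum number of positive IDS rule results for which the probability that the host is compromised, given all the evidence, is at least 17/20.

4

Prior odds = 0.014/0.986 = 7/493.
False-positive rate = 1 − 0.81 = 0.19; likelihood ratio of a positive = 0.95/0.19 = 5.
Target odds: 0.85 ÷ 0.15 = 17/3.
Need (7/493) × 5ⁿ ≥ 17/3, i.e. 5ⁿ ≥ 8381/21.
5³ = 125 falls short of 8381/21 but 5⁴ = 625 reaches it, so n = 4.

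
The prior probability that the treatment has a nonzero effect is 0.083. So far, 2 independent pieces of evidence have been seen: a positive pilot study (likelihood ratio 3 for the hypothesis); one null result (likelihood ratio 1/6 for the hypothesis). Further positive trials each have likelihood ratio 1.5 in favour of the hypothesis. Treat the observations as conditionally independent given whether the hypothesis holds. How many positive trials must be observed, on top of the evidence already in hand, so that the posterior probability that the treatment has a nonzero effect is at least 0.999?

25

Prior odds = 0.083/0.917 = 83/917.
Combined Bayes factor of the evidence already in hand = 3 × (1/6) = 0.5.
Odds after that evidence = (83/917) × 0.5 = 83/1834.
Target odds = 0.999/0.001 = 999.
Need 1.5ⁿ ≥ 999 ÷ (83/1834) = 1832166/83.
1.5²⁴ ≈16834.1 falls short of 1832166/83 but 1.5²⁵ ≈25251.2 reaches it, so n = 25.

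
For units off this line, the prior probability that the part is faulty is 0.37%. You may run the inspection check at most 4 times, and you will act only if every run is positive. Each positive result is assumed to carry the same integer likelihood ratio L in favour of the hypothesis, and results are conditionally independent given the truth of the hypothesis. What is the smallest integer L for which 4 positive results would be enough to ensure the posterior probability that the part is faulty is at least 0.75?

6

Prior odds = 0.0037/0.9963 = 37/9963.
Target odds = 0.75/0.25 = 3.
Need L⁴ ≥ 3 ÷ (37/9963) = 29889/37.
5⁴ = 625 < 29889/37 ≤ 1296 = 6⁴, so L = 6.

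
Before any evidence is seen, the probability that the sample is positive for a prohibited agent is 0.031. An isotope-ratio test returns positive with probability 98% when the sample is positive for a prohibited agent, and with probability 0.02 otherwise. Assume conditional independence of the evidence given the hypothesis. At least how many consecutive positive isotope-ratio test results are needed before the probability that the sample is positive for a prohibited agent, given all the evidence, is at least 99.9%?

3

Prior odds: 0.031 ÷ 0.969 = 31/969.
Likelihood ratio of a positive result = 0.98/0.02 = 49.
Target odds: 0.999 ÷ 0.001 = 999.
Require 49ⁿ ≥ 999 ÷ (31/969) = 968031/31.
49² = 2401 falls short of 968031/31 but 49³ = 117649 reaches it, so n = 3.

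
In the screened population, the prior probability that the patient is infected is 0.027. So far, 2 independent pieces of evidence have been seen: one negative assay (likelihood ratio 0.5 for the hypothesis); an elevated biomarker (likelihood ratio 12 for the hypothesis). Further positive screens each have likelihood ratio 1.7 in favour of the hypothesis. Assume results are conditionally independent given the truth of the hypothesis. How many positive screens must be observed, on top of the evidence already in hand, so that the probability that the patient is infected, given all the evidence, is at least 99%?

Prior odds = 0.027/0.973 = 27/973.
Combined Bayes factor of the evidence already in hand = 0.5 × 12 = 6.
Odds after that evidence = (27/973) × 6 = 162/973.
Target odds = 0.99/0.01 = 99.
Need 1.7ⁿ ≥ 99 ÷ (162/973) = 10703/18.
1.7¹² ≈582.622 falls short of 10703/18 but 1.7¹³ ≈990.458 reaches it, so n = 13.

13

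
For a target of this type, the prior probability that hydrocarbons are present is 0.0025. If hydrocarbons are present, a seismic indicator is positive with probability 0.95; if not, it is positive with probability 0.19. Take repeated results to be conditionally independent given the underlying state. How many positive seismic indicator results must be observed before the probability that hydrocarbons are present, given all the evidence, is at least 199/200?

Prior odds = 0.0025/0.9975 = 1/399.
Likelihood ratio of a positive = 0.95/0.19 = 5.
Target odds: 0.995 ÷ 0.005 = 199.
Need (1/399) × 5ⁿ ≥ 199, i.e. 5ⁿ ≥ 79401.
5⁷ = 78125 falls short of 79401 but 5⁸ = 390625 reaches it, so n = 8.

8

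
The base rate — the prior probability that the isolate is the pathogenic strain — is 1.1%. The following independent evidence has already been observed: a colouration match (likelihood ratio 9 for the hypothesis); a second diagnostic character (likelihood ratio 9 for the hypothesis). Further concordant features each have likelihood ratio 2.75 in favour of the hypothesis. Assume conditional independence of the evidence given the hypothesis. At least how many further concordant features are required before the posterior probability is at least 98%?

4

Prior odds = 0.011/0.989 = 11/989.
Combined Bayes factor of the evidence already in hand = 9 × 9 = 81.
Odds after that evidence = (11/989) × 81 = 891/989.
Target odds = 0.98/0.02 = 49.
Need 2.75ⁿ ≥ 49 ÷ (891/989) = 48461/891.
2.75³ = 20.796875 falls short of 48461/891 but 2.75⁴ = 57.19140625 reaches it, so n = 4.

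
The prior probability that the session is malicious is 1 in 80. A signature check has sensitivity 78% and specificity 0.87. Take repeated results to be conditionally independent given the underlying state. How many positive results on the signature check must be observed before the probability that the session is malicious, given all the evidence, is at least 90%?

Prior odds = 0.0125/0.9875 = 1/79.
False-positive rate = 1 − 0.87 = 0.13; likelihood ratio of a positive = 0.78/0.13 = 6.
Target posterior odds = 0.9/0.1 = 9.
Need (1/79) × 6ⁿ ≥ 9, i.e. 6ⁿ ≥ 711.
6³ = 216 falls short of 711 but 6⁴ = 1296 reaches it, so n = 4.

4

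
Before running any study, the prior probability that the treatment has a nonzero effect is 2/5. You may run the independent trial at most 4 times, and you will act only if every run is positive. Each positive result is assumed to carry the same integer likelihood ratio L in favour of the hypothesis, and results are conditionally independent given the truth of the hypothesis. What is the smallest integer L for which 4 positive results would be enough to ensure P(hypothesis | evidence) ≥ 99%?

4

Prior odds = 0.4/0.6 = 2/3.
Target odds = 0.99/0.01 = 99.
Need L⁴ ≥ 99 ÷ (2/3) = 148.5.
3⁴ = 81 < 148.5 ≤ 256 = 4⁴, so L = 4.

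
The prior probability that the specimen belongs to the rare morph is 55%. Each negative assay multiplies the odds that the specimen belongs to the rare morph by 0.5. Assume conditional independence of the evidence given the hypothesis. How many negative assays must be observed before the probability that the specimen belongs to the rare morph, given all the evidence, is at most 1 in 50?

6

Prior odds = 0.55/0.45 = 11/9.
Likelihood ratio per negative assay = 0.5.
Target odds: 0.02 ÷ 0.98 = 1/49.
Require 0.5ⁿ ≤ 1/49 ÷ (11/9) = 9/539.
0.5⁵ = 0.03125 is still above 9/539 but 0.5⁶ = 0.015625 is at or below it, so n = 6.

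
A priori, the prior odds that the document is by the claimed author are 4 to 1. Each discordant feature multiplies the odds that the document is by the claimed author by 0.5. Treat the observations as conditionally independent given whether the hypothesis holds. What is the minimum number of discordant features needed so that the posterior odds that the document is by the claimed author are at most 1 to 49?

8

Prior odds = 4.
Likelihood ratio per discordant feature = 0.5.
Target odds = 1/49.
Require 0.5ⁿ ≤ 1/49 ÷ 4 = 1/196.
0.5⁷ = 0.0078125 is still above 1/196 but 0.5⁸ = 0.00390625 is at or below it, so n = 8.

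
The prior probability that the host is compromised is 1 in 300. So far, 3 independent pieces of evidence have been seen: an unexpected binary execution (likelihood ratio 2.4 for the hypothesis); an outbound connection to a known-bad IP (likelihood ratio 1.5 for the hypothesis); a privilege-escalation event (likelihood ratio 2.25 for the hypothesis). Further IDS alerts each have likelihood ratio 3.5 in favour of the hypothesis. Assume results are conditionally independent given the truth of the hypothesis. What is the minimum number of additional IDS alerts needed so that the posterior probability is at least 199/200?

8

Prior odds = (1/300)/(299/300) = 1/299.
Combined Bayes factor of the evidence already in hand = 2.4 × 1.5 × 2.25 = 8.1.
Odds after that evidence = (1/299) × 8.1 = 81/2990.
Target odds = 0.995/0.005 = 199.
Need 3.5ⁿ ≥ 199 ÷ (81/2990) = 595010/81.
3.5⁷ = 823543/128 falls short of 595010/81 but 3.5⁸ = 5764801/256 reaches it, so n = 8.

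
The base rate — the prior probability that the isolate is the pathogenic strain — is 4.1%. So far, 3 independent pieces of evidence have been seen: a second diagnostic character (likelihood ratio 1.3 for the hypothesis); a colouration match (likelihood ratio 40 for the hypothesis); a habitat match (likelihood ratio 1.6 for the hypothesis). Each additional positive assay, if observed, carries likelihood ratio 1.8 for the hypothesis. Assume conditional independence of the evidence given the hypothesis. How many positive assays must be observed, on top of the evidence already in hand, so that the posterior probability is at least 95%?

3

Prior odds = 0.041/0.959 = 41/959.
Combined Bayes factor of the evidence already in hand = 1.3 × 40 × 1.6 = 83.2.
Odds after that evidence = (41/959) × 83.2 = 17056/4795.
Target odds = 0.95/0.05 = 19.
Need 1.8ⁿ ≥ 19 ÷ (17056/4795) = 91105/17056.
1.8² = 3.24 falls short of 91105/17056 but 1.8³ = 5.832 reaches it, so n = 3.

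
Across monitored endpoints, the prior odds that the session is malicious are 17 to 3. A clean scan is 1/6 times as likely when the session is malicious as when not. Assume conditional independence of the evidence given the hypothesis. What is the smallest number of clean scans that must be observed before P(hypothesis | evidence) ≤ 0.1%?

5

Prior odds = 17/3.
Likelihood ratio per clean scan = 1/6.
Target odds: 0.001 ÷ 0.999 = 1/999.
Need (17/3) × (1/6)ⁿ ≤ 1/999, i.e. (1/6)ⁿ ≤ 1/5661.
(1/6)⁴ = 1/1296 is still above 1/5661 but (1/6)⁵ = 1/7776 is at or below it, so n = 5.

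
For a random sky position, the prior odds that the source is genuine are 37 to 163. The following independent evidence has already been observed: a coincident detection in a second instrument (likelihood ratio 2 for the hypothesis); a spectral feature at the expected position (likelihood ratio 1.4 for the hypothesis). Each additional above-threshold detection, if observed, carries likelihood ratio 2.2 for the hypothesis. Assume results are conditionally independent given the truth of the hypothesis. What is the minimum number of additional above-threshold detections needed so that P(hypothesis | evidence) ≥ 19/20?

5

Prior odds = 37/163.
Combined Bayes factor of the evidence already in hand = 2 × 1.4 = 2.8.
Odds after that evidence = (37/163) × 2.8 = 518/815.
Target odds = 0.95/0.05 = 19.
Need 2.2ⁿ ≥ 19 ÷ (518/815) = 15485/518.
2.2⁴ = 23.4256 falls short of 15485/518 but 2.2⁵ = 51.53632 reaches it, so n = 5.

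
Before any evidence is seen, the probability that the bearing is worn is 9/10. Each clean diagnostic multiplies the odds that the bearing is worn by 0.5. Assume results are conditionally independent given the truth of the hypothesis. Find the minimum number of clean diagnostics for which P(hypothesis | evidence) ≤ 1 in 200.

11

Prior odds = 0.9/0.1 = 9.
Likelihood ratio per clean diagnostic = 0.5.
Target posterior odds = 0.005/0.995 = 1/199.
Need 9 × 0.5ⁿ ≤ 1/199, i.e. 0.5ⁿ ≤ 1/1791.
0.5¹⁰ = 1/1024 is still above 1/1791 but 0.5¹¹ = 1/2048 is at or below it, so n = 11.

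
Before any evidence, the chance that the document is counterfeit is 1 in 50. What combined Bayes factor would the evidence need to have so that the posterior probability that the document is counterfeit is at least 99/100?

4851

Prior odds = 0.02/0.98 = 1/49.
Target odds = 0.99/0.01 = 99.
Required Bayes factor = 99 ÷ (1/49) = 4851.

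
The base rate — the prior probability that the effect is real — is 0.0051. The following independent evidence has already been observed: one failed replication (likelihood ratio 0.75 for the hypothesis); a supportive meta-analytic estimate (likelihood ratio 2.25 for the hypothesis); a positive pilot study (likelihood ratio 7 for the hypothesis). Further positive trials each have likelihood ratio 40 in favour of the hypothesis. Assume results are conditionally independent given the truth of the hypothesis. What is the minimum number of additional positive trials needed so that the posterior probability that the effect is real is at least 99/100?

Prior odds = 0.0051/0.9949 = 51/9949.
Combined Bayes factor of the evidence already in hand = 0.75 × 2.25 × 7 = 11.8125.
Odds after that evidence = (51/9949) × 11.8125 = 9639/159184.
Target odds = 0.99/0.01 = 99.
Need 40ⁿ ≥ 99 ÷ (9639/159184) = 1751024/1071.
40² = 1600 falls short of 1751024/1071 but 40³ = 64000 reaches it, so n = 3.

3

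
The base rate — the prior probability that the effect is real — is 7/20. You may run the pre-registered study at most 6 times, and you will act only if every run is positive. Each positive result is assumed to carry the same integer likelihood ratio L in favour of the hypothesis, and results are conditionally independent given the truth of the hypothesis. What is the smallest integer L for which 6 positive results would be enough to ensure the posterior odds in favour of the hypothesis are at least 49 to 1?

3

Prior odds = 0.35/0.65 = 7/13.
Target odds = 49.
Need L⁶ ≥ 49 ÷ (7/13) = 91.
2⁶ = 64 < 91 ≤ 729 = 3⁶, so L = 3.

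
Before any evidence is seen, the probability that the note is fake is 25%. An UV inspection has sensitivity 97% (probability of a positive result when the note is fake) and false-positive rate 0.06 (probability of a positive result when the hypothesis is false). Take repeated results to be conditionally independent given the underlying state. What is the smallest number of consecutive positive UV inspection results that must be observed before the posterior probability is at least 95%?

Prior odds = 0.25/0.75 = 1/3.
Likelihood ratio of a positive result = 0.97/0.06 = 97/6.
Target posterior odds = 0.95/0.05 = 19.
Need (1/3) × (97/6)ⁿ ≥ 19, i.e. (97/6)ⁿ ≥ 57.
(97/6)¹ = 97/6 falls short of 57 but (97/6)² = 9409/36 reaches it, so n = 2.

2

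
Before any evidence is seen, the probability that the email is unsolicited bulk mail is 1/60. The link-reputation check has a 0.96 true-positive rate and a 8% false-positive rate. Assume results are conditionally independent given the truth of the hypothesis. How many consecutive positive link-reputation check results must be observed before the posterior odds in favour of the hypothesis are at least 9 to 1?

3

Prior odds: (1/60) ÷ (59/60) = 1/59.
Likelihood ratio of a positive result = 0.96/0.08 = 12.
Target odds = 9.
Require 12ⁿ ≥ 9 ÷ (1/59) = 531.
12² = 144 falls short of 531 but 12³ = 1728 reaches it, so n = 3.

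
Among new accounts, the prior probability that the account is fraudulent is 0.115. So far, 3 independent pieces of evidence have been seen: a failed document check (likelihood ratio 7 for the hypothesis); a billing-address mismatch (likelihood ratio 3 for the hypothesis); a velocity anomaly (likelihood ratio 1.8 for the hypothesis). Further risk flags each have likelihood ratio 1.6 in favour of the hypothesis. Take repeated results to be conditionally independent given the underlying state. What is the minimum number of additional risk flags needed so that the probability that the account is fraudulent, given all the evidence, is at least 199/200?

8

Prior odds = 0.115/0.885 = 23/177.
Combined Bayes factor of the evidence already in hand = 7 × 3 × 1.8 = 37.8.
Odds after that evidence = (23/177) × 37.8 = 1449/295.
Target odds = 0.995/0.005 = 199.
Need 1.6ⁿ ≥ 199 ÷ (1449/295) = 58705/1449.
1.6⁷ = 2097152/78125 falls short of 58705/1449 but 1.6⁸ = 16777216/390625 reaches it, so n = 8.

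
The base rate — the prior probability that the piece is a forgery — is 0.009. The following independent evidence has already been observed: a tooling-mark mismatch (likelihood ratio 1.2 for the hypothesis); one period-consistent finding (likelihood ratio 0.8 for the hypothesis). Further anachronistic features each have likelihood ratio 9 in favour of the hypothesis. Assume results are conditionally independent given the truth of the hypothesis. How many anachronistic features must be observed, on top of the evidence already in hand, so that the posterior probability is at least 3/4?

Prior odds = 0.009/0.991 = 9/991.
Combined Bayes factor of the evidence already in hand = 1.2 × 0.8 = 0.96.
Odds after that evidence = (9/991) × 0.96 = 216/24775.
Target odds = 0.75/0.25 = 3.
Need 9ⁿ ≥ 3 ÷ (216/24775) = 24775/72.
9² = 81 falls short of 24775/72 but 9³ = 729 reaches it, so n = 3.

3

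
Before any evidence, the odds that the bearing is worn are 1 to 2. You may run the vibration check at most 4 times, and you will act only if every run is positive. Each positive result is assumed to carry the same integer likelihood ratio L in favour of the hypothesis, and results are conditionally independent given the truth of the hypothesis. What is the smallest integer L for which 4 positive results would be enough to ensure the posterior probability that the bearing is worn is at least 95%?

3

Prior odds = 0.5.
Target odds = 0.95/0.05 = 19.
Need L⁴ ≥ 19 ÷ 0.5 = 38.
2⁴ = 16 < 38 ≤ 81 = 3⁴, so L = 3.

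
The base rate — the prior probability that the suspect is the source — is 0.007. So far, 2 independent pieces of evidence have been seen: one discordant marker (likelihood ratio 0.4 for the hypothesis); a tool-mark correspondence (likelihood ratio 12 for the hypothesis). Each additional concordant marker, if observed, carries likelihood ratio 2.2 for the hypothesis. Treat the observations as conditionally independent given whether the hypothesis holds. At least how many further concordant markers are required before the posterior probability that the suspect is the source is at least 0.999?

Prior odds = 0.007/0.993 = 7/993.
Combined Bayes factor of the evidence already in hand = 0.4 × 12 = 4.8.
Odds after that evidence = (7/993) × 4.8 = 56/1655.
Target odds = 0.999/0.001 = 999.
Need 2.2ⁿ ≥ 999 ÷ (56/1655) = 1653345/56.
2.2¹³ ≈28281 falls short of 1653345/56 but 2.2¹⁴ ≈62218.2 reaches it, so n = 14.

14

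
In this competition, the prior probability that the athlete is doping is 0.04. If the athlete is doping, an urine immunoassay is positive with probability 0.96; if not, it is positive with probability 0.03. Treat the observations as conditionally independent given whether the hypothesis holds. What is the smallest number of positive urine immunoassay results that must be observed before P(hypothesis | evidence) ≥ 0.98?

3

Prior odds: 0.04 ÷ 0.96 = 1/24.
Likelihood ratio of a positive = 0.96/0.03 = 32.
Target posterior odds = 0.98/0.02 = 49.
Need (1/24) × 32ⁿ ≥ 49, i.e. 32ⁿ ≥ 1176.
32² = 1024 falls short of 1176 but 32³ = 32768 reaches it, so n = 3.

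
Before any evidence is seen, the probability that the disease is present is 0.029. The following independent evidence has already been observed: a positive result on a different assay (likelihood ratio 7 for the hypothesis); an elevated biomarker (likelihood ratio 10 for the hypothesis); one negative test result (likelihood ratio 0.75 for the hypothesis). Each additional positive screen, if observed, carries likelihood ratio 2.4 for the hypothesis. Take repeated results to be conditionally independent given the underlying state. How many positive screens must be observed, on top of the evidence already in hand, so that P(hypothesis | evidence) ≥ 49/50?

4

Prior odds = 0.029/0.971 = 29/971.
Combined Bayes factor of the evidence already in hand = 7 × 10 × 0.75 = 52.5.
Odds after that evidence = (29/971) × 52.5 = 3045/1942.
Target odds = 0.98/0.02 = 49.
Need 2.4ⁿ ≥ 49 ÷ (3045/1942) = 13594/435.
2.4³ = 13.824 falls short of 13594/435 but 2.4⁴ = 33.1776 reaches it, so n = 4.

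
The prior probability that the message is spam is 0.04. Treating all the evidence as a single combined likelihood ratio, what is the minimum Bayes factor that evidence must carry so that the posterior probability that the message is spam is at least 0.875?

Prior odds = 0.04/0.96 = 1/24.
Target odds = 0.875/0.125 = 7.
Required Bayes factor = 7 ÷ (1/24) = 168.

168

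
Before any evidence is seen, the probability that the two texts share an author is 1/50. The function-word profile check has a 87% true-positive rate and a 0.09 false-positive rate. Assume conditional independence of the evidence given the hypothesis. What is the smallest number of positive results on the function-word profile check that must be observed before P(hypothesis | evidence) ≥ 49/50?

4

Prior odds = 0.02/0.98 = 1/49.
Likelihood ratio of a positive result = 0.87/0.09 = 29/3.
Target odds: 0.98 ÷ 0.02 = 49.
Require (29/3)ⁿ ≥ 49 ÷ (1/49) = 2401.
(29/3)³ = 24389/27 falls short of 2401 but (29/3)⁴ = 707281/81 reaches it, so n = 4.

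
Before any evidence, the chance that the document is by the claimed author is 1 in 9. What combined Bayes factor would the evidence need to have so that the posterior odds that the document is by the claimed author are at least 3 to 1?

Prior odds = (1/9)/(8/9) = 0.125.
Target odds = 3.
Required Bayes factor = 3 ÷ 0.125 = 24.

24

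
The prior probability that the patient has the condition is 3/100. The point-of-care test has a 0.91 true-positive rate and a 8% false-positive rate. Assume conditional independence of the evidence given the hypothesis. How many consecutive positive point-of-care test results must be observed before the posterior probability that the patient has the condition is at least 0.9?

3

Prior odds: 0.03 ÷ 0.97 = 3/97.
Likelihood ratio of a positive result = 0.91/0.08 = 11.375.
Target odds: 0.9 ÷ 0.1 = 9.
Need (3/97) × 11.375ⁿ ≥ 9, i.e. 11.375ⁿ ≥ 291.
11.375² = 129.390625 falls short of 291 but 11.375³ = 753571/512 reaches it, so n = 3.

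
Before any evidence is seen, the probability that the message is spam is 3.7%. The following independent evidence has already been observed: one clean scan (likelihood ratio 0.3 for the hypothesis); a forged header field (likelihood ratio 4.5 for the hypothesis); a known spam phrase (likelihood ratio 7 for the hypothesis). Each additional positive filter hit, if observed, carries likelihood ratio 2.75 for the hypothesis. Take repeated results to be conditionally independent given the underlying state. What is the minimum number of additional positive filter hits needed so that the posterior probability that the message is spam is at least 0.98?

5

Prior odds = 0.037/0.963 = 37/963.
Combined Bayes factor of the evidence already in hand = 0.3 × 4.5 × 7 = 9.45.
Odds after that evidence = (37/963) × 9.45 = 777/2140.
Target odds = 0.98/0.02 = 49.
Need 2.75ⁿ ≥ 49 ÷ (777/2140) = 14980/111.
2.75⁴ = 57.19140625 falls short of 14980/111 but 2.75⁵ = 161051/1024 reaches it, so n = 5.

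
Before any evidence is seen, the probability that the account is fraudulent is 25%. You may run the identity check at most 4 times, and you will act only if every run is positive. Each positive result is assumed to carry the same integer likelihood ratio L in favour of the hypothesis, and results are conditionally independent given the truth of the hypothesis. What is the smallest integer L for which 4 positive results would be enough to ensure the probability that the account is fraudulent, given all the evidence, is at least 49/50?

4

Prior odds = 0.25/0.75 = 1/3.
Target odds = 0.98/0.02 = 49.
Need L⁴ ≥ 49 ÷ (1/3) = 147.
3⁴ = 81 < 147 ≤ 256 = 4⁴, so L = 4.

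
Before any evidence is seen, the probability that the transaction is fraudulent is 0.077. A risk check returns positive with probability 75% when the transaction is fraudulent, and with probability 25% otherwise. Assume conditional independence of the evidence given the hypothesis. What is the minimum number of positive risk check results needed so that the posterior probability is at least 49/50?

6

Prior odds: 0.077 ÷ 0.923 = 77/923.
Likelihood ratio of a positive result = 0.75/0.25 = 3.
Target odds: 0.98 ÷ 0.02 = 49.
Need (77/923) × 3ⁿ ≥ 49, i.e. 3ⁿ ≥ 6461/11.
3⁵ = 243 falls short of 6461/11 but 3⁶ = 729 reaches it, so n = 6.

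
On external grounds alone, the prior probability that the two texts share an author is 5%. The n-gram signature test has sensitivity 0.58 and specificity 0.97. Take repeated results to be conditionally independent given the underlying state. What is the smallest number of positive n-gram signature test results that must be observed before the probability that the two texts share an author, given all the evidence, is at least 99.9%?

4

Prior odds: 0.05 ÷ 0.95 = 1/19.
False-positive rate = 1 − 0.97 = 0.03; likelihood ratio of a positive = 0.58/0.03 = 58/3.
Target posterior odds = 0.999/0.001 = 999.
Need (1/19) × (58/3)ⁿ ≥ 999, i.e. (58/3)ⁿ ≥ 18981.
(58/3)³ = 195112/27 falls short of 18981 but (58/3)⁴ = 11316496/81 reaches it, so n = 4.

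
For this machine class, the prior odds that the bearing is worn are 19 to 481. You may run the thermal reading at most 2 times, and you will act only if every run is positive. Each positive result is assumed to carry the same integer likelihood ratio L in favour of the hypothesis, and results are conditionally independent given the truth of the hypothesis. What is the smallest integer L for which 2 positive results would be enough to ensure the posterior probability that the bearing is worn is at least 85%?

Prior odds = 19/481.
Target odds = 0.85/0.15 = 17/3.
Need L² ≥ 17/3 ÷ (19/481) = 8177/57.
11² = 121 < 8177/57 ≤ 144 = 12², so L = 12.

12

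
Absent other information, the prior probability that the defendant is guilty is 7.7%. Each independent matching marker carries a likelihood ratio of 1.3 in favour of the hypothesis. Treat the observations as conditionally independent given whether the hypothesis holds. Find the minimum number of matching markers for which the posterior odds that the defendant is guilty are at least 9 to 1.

Prior odds = 0.077/0.923 = 77/923.
Likelihood ratio per matching marker = 1.3.
Target odds = 9.
Need (77/923) × 1.3ⁿ ≥ 9, i.e. 1.3ⁿ ≥ 8307/77.
1.3¹⁷ ≈86.5042 falls short of 8307/77 but 1.3¹⁸ ≈112.455 reaches it, so n = 18.

18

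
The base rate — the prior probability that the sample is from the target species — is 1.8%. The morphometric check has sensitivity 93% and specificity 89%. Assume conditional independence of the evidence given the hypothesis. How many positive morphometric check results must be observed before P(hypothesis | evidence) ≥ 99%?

5

Prior odds = 0.018/0.982 = 9/491.
False-positive rate = 1 − 0.89 = 0.11; likelihood ratio of a positive = 0.93/0.11 = 93/11.
Target odds: 0.99 ÷ 0.01 = 99.
Need (9/491) × (93/11)ⁿ ≥ 99, i.e. (93/11)ⁿ ≥ 5401.
(93/11)⁴ = 74805201/14641 falls short of 5401 but (93/11)⁵ ≈43196.8 reaches it, so n = 5.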